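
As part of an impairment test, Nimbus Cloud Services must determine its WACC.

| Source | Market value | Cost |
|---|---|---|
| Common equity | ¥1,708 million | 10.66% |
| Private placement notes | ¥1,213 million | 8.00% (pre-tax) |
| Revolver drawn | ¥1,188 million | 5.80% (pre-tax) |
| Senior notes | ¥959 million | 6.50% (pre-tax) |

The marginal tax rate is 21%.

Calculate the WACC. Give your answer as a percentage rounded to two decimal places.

Total capital V = 1708 + 1213 + 1188 + 959 = 5068.
Equity: weight = 1708/5068 = 0.3370; cost = 10.66%.
Private placement notes: weight = 1213/5068 = 0.2393; after-tax cost = 8% × (1 − 21%) = 6.3200%.
Revolver drawn: weight = 1188/5068 = 0.2344; after-tax cost = 5.8% × (1 − 21%) = 4.5820%.
Senior notes: weight = 959/5068 = 0.1892; after-tax cost = 6.5% × (1 − 21%) = 5.1350%.
WACC = 0.3370 × 10.6600% + 0.2393 × 6.3200% + 0.2344 × 4.5820% + 0.1892 × 5.1350% = 7.1510%.

7.15%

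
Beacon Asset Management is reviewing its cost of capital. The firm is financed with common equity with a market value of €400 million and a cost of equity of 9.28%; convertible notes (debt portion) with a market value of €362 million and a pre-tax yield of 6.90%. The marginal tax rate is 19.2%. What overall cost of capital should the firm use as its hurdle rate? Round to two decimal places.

Total capital V = 400 + 362 = 762.
Equity: weight = 400/762 = 0.5249; cost = 9.28%.
Convertible notes (debt portion): weight = 362/762 = 0.4751; after-tax cost = 6.9% × (1 − 19.2%) = 5.5752%.
WACC = 0.5249 × 9.2800% + 0.4751 × 5.5752% = 7.5200%.

7.52%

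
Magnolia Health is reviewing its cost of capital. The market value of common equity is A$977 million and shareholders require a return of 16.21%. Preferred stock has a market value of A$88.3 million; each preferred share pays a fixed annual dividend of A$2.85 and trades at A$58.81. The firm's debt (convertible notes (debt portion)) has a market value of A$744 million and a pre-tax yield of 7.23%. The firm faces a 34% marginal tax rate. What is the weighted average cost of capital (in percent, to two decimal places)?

10.95%

Cost of preferred: Rp = 2.85 / 58.81 = 4.8461%.
Total capital V = 977 + 88.3 + 744 = 1809.3.
Equity: weight = 977/1809.3 = 0.5400; cost = 16.21%.
Preferred: weight = 88.3/1809.3 = 0.0488; cost = 4.8461%.
Convertible notes (debt portion): weight = 744/1809.3 = 0.4112; after-tax cost = 7.23% × (1 − 34%) = 4.7718%.
WACC = 0.5400 × 16.2100% + 0.0488 × 4.8461% + 0.4112 × 4.7718% = 10.9519%.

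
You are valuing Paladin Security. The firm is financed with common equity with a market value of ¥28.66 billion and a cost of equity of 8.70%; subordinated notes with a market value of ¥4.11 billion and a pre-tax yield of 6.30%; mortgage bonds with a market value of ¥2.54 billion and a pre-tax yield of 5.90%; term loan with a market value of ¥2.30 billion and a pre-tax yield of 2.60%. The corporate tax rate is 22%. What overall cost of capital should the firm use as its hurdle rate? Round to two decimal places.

7.60%

Total capital V = 28.66 + 4.11 + 2.54 + 2.3 = 37.61.
Equity: weight = 28.66/37.61 = 0.7620; cost = 8.7%.
Subordinated notes: weight = 4.11/37.61 = 0.1093; after-tax cost = 6.3% × (1 − 22%) = 4.9140%.
Mortgage bonds: weight = 2.54/37.61 = 0.0675; after-tax cost = 5.9% × (1 − 22%) = 4.6020%.
Term loan: weight = 2.3/37.61 = 0.0612; after-tax cost = 2.6% × (1 − 22%) = 2.0280%.
WACC = 0.7620 × 8.7000% + 0.1093 × 4.9140% + 0.0675 × 4.6020% + 0.0612 × 2.0280% = 7.6015%.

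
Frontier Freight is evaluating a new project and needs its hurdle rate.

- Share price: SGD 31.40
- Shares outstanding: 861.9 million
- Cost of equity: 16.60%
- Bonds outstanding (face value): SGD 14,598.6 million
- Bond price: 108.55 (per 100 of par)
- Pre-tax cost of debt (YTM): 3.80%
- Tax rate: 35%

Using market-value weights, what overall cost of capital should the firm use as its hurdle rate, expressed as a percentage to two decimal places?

Market value of equity E = 31.4 × 861.9m = 27063.66m. Market value of debt D = 14598.6m × 108.55/100 = 15846.7803m.
Total capital V = 27063.66 + 15846.7803 = 42910.4403.
Equity: weight = 27063.66/42910.4403 = 0.6307; cost = 16.6%.
Bonds outstanding: weight = 15846.7803/42910.4403 = 0.3693; after-tax cost = 3.8% × (1 − 35%) = 2.4700%.
WACC = 0.6307 × 16.6000% + 0.3693 × 2.4700% = 11.3818%.

11.38%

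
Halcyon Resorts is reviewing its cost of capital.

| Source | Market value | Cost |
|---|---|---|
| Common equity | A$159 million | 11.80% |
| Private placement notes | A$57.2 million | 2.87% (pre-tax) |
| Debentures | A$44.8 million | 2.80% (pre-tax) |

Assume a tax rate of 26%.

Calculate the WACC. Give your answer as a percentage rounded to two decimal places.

8.01%

Total capital V = 159 + 57.2 + 44.8 = 261.
Equity: weight = 159/261 = 0.6092; cost = 11.8%.
Private placement notes: weight = 57.2/261 = 0.2192; after-tax cost = 2.87% × (1 − 26%) = 2.1238%.
Debentures: weight = 44.8/261 = 0.1716; after-tax cost = 2.8% × (1 − 26%) = 2.0720%.
WACC = 0.6092 × 11.8000% + 0.2192 × 2.1238% + 0.1716 × 2.0720% = 8.0096%.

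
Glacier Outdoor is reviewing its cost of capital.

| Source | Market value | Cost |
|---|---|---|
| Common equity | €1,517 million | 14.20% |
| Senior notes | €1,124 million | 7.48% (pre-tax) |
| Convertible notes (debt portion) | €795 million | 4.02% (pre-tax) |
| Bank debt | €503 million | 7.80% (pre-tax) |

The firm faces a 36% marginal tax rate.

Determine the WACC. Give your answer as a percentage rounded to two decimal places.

Total capital V = 1517 + 1124 + 795 + 503 = 3939.
Equity: weight = 1517/3939 = 0.3851; cost = 14.2%.
Senior notes: weight = 1124/3939 = 0.2854; after-tax cost = 7.48% × (1 − 36%) = 4.7872%.
Convertible notes (debt portion): weight = 795/3939 = 0.2018; after-tax cost = 4.02% × (1 − 36%) = 2.5728%.
Bank debt: weight = 503/3939 = 0.1277; after-tax cost = 7.8% × (1 − 36%) = 4.9920%.
WACC = 0.3851 × 14.2000% + 0.2854 × 4.7872% + 0.2018 × 2.5728% + 0.1277 × 4.9920% = 7.9915%.

7.99%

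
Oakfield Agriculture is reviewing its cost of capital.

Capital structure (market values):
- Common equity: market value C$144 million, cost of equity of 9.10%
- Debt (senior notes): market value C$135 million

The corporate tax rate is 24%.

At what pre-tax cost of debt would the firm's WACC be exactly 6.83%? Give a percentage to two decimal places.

5.80%

Total capital V = 144 + 135 = 279.
Equity weight = 144/279 = 0.5161.
Senior notes weight = 135/279 = 0.4839.
Equity contribution = 0.5161 × 9.1% = 4.6968%.
Remaining for debt = 6.83% − 4.6968% = 2.1332%.
Rd × (1 − 24%) × 0.4839 = 2.1332%  ⇒  Rd = 5.8009%.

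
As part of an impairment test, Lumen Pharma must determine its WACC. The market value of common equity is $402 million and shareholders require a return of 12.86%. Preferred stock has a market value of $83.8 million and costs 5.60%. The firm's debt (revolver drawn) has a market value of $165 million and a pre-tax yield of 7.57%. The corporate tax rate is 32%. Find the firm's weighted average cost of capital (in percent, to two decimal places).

Total capital V = 402 + 83.8 + 165 = 650.8.
Equity: weight = 402/650.8 = 0.6177; cost = 12.86%.
Preferred: weight = 83.8/650.8 = 0.1288; cost = 5.6%.
Revolver drawn: weight = 165/650.8 = 0.2535; after-tax cost = 7.57% × (1 − 32%) = 5.1476%.
WACC = 0.6177 × 12.8600% + 0.1288 × 5.6000% + 0.2535 × 5.1476% = 9.9698%.

9.97%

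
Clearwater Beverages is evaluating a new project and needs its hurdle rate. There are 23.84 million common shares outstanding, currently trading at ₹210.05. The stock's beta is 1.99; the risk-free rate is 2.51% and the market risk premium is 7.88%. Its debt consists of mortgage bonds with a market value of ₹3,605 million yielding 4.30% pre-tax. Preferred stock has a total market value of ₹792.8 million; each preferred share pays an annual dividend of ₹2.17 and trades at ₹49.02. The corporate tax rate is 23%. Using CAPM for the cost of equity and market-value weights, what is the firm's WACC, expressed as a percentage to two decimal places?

11.33%

Cost of equity via CAPM: Re = 2.51% + 1.99 × 7.88% = 18.1912%.
Cost of preferred: Rp = 2.17 / 49.02 = 4.4268%.
Market value of equity E = 210.05 × 23.84m = 5007.592m.
Total capital V = 5007.592 + 792.8 + 3605 = 9405.392.
Equity: weight = 5007.592/9405.392 = 0.5324; cost = 18.1912%.
Preferred: weight = 792.8/9405.392 = 0.0843; cost = 4.4268%.
Mortgage bonds: weight = 3605/9405.392 = 0.3833; after-tax cost = 4.3% × (1 − 23%) = 3.3110%.
WACC = 0.5324 × 18.1912% + 0.0843 × 4.4268% + 0.3833 × 3.3110% = 11.3275%.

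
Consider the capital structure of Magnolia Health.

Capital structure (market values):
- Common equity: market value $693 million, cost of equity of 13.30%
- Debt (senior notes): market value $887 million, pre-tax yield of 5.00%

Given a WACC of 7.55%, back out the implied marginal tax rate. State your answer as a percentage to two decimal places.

38.85%

Total capital V = 693 + 887 = 1580.
Equity weight = 693/1580 = 0.4386.
Senior notes weight = 887/1580 = 0.5614.
Equity contribution = 0.4386 × 13.3% = 5.8335%.
Debt contribution must be 7.55% − 5.8335% = 1.7165%.
0.5614 × 5% × (1 − T) = 1.7165%  ⇒  (1 − T) = 0.6115.
T = 38.8478%.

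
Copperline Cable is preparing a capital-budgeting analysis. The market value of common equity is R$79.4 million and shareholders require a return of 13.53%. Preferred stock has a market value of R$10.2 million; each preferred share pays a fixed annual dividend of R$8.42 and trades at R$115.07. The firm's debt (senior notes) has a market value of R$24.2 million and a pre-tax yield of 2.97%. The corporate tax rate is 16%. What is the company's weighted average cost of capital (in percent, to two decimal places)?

Cost of preferred: Rp = 8.42 / 115.07 = 7.3173%.
Total capital V = 79.4 + 10.2 + 24.2 = 113.8.
Equity: weight = 79.4/113.8 = 0.6977; cost = 13.53%.
Preferred: weight = 10.2/113.8 = 0.0896; cost = 7.3173%.
Senior notes: weight = 24.2/113.8 = 0.2127; after-tax cost = 2.97% × (1 − 16%) = 2.4948%.
WACC = 0.6977 × 13.5300% + 0.0896 × 7.3173% + 0.2127 × 2.4948% = 10.6265%.

10.63%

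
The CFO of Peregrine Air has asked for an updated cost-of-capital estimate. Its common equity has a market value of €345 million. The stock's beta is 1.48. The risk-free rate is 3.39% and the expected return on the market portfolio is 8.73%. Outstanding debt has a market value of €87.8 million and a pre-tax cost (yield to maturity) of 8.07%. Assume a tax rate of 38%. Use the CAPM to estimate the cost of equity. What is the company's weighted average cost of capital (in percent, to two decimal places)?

Market risk premium = 8.73% − 3.39% = 5.34%.
Cost of equity via CAPM: Re = 3.39% + 1.48 × 5.34% = 11.2932%.
Total capital V = 345 + 87.8 = 432.8.
Equity: weight = 345/432.8 = 0.7971; cost = 11.2932%.
Debt: weight = 87.8/432.8 = 0.2029; after-tax cost = 8.07% × (1 − 38%) = 5.0034%.
WACC = 0.7971 × 11.2932% + 0.2029 × 5.0034% = 10.0172%.

10.02%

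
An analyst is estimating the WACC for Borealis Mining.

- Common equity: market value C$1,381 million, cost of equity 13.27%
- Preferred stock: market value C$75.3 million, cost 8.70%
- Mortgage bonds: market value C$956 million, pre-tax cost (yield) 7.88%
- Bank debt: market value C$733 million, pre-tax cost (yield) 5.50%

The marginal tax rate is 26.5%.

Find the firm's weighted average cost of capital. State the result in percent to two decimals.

8.74%

Total capital V = 1381 + 75.3 + 956 + 733 = 3145.3.
Equity: weight = 1381/3145.3 = 0.4391; cost = 13.27%.
Preferred: weight = 75.3/3145.3 = 0.0239; cost = 8.7%.
Mortgage bonds: weight = 956/3145.3 = 0.3039; after-tax cost = 7.88% × (1 − 26.5%) = 5.7918%.
Bank debt: weight = 733/3145.3 = 0.2330; after-tax cost = 5.5% × (1 − 26.5%) = 4.0425%.
WACC = 0.4391 × 13.2700% + 0.0239 × 8.7000% + 0.3039 × 5.7918% + 0.2330 × 4.0425% = 8.7372%.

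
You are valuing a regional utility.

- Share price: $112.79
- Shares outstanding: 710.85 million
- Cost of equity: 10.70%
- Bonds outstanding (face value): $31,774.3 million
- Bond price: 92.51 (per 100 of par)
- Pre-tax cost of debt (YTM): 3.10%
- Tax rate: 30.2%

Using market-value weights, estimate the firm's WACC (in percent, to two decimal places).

Market value of equity E = 112.79 × 710.85m = 80176.7715m. Market value of debt D = 31774.3m × 92.51/100 = 29394.40493m.
Total capital V = 80176.7715 + 29394.40493 = 109571.17643.
Equity: weight = 80176.7715/109571.17643 = 0.7317; cost = 10.7%.
Bonds outstanding: weight = 29394.40493/109571.17643 = 0.2683; after-tax cost = 3.1% × (1 − 30.2%) = 2.1638%.
WACC = 0.7317 × 10.7000% + 0.2683 × 2.1638% = 8.4100%.

8.41%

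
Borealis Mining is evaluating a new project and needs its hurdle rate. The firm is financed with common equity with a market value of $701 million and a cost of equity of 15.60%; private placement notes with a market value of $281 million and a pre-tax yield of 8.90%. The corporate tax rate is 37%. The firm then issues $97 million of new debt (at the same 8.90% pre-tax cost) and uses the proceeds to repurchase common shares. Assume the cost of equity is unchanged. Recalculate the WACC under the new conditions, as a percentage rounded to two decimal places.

11.75%

After the change:
Total capital V = 604 + 378 = 982.
Equity: weight = 604/982 = 0.6151; cost = 15.6%.
Private placement notes: weight = 378/982 = 0.3849; after-tax cost = 8.9% × (1 − 37%) = 5.6070%.
WACC = 0.6151 × 15.6000% + 0.3849 × 5.6070% = 11.7534%.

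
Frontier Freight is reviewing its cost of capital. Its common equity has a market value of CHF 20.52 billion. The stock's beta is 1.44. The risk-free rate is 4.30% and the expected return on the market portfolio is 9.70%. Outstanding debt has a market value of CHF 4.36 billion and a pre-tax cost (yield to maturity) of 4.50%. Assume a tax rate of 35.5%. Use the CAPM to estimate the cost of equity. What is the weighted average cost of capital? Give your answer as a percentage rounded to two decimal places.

Market risk premium = 9.7% − 4.3% = 5.4%.
Cost of equity via CAPM: Re = 4.3% + 1.44 × 5.4% = 12.0760%.
Total capital V = 20.52 + 4.36 = 24.88.
Equity: weight = 20.52/24.88 = 0.8248; cost = 12.076%.
Debt: weight = 4.36/24.88 = 0.1752; after-tax cost = 4.5% × (1 − 35.5%) = 2.9025%.
WACC = 0.8248 × 12.0760% + 0.1752 × 2.9025% = 10.4684%.

10.47%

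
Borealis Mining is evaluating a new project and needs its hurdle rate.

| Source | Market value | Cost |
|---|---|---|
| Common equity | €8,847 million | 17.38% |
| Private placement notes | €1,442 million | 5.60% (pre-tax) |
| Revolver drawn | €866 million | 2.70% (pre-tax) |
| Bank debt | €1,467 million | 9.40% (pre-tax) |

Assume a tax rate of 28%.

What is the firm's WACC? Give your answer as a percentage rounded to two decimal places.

13.56%

Total capital V = 8847 + 1442 + 866 + 1467 = 12622.
Equity: weight = 8847/12622 = 0.7009; cost = 17.38%.
Private placement notes: weight = 1442/12622 = 0.1142; after-tax cost = 5.6% × (1 − 28%) = 4.0320%.
Revolver drawn: weight = 866/12622 = 0.0686; after-tax cost = 2.7% × (1 − 28%) = 1.9440%.
Bank debt: weight = 1467/12622 = 0.1162; after-tax cost = 9.4% × (1 − 28%) = 6.7680%.
WACC = 0.7009 × 17.3800% + 0.1142 × 4.0320% + 0.0686 × 1.9440% + 0.1162 × 6.7680% = 13.5626%.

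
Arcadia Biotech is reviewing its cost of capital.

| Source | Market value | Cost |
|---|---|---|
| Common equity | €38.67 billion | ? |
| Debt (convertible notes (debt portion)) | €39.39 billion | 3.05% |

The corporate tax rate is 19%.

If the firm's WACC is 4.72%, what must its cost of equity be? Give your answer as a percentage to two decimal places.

Total capital V = 38.67 + 39.39 = 78.06.
Equity weight = 38.67/78.06 = 0.4954.
Convertible notes (debt portion) weight = 39.39/78.06 = 0.5046.
Debt contribution = 0.5046 × 3.05% × (1 − 19%) = 1.2466%.
Required equity contribution = 4.72% − 1.2466% = 3.4734%.
Re = 3.4734% / 0.4954 = 7.0114%.

7.01%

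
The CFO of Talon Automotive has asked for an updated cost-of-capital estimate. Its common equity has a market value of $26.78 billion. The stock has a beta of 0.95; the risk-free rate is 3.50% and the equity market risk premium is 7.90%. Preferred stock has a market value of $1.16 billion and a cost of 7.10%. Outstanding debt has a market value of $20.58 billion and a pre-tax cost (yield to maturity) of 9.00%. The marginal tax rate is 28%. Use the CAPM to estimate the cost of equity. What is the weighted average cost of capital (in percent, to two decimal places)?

Cost of equity via CAPM: Re = 3.5% + 0.95 × 7.9% = 11.0050%.
Total capital V = 26.78 + 1.16 + 20.58 = 48.52.
Equity: weight = 26.78/48.52 = 0.5519; cost = 11.005%.
Preferred: weight = 1.16/48.52 = 0.0239; cost = 7.1%.
Debt: weight = 20.58/48.52 = 0.4242; after-tax cost = 9% × (1 − 28%) = 6.4800%.
WACC = 0.5519 × 11.0050% + 0.0239 × 7.1000% + 0.4242 × 6.4800% = 8.9923%.

8.99%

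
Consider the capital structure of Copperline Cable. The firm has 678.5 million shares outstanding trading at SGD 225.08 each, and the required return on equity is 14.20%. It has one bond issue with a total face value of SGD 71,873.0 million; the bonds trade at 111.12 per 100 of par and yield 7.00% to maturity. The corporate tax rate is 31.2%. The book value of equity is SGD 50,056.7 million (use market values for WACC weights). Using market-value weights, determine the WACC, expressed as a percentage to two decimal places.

Market value of equity E = 225.08 × 678.5m = 152716.78m. Market value of debt D = 71873m × 111.12/100 = 79865.2776m.
Total capital V = 152716.78 + 79865.2776 = 232582.0576.
Equity: weight = 152716.78/232582.0576 = 0.6566; cost = 14.2%.
Bonds outstanding: weight = 79865.2776/232582.0576 = 0.3434; after-tax cost = 7% × (1 − 31.2%) = 4.8160%.
WACC = 0.6566 × 14.2000% + 0.3434 × 4.8160% = 10.9777%.

10.98%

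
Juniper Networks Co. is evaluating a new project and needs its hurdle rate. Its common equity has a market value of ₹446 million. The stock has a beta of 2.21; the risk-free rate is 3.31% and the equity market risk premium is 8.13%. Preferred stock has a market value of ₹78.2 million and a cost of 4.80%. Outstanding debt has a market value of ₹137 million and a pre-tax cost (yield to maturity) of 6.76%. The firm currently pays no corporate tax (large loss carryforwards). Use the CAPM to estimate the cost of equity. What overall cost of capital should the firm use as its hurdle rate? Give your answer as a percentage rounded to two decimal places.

Cost of equity via CAPM: Re = 3.31% + 2.21 × 8.13% = 21.2773%.
Total capital V = 446 + 78.2 + 137 = 661.2.
Equity: weight = 446/661.2 = 0.6745; cost = 21.2773%.
Preferred: weight = 78.2/661.2 = 0.1183; cost = 4.8%.
Debt: weight = 137/661.2 = 0.2072; after-tax cost = 6.76% × (1 − 0%) = 6.7600%.
WACC = 0.6745 × 21.2773% + 0.1183 × 4.8000% + 0.2072 × 6.7600% = 16.3206%.

16.32%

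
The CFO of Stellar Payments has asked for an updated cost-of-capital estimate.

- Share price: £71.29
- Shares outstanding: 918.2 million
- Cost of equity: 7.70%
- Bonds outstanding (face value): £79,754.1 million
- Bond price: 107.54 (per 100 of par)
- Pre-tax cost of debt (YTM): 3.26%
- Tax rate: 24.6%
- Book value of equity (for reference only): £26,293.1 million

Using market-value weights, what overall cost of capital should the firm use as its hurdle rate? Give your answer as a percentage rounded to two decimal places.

4.73%

Market value of equity E = 71.29 × 918.2m = 65458.478m. Market value of debt D = 79754.1m × 107.54/100 = 85767.55914m.
Total capital V = 65458.478 + 85767.55914 = 151226.03714.
Equity: weight = 65458.478/151226.03714 = 0.4329; cost = 7.7%.
Bonds outstanding: weight = 85767.55914/151226.03714 = 0.5671; after-tax cost = 3.26% × (1 − 24.6%) = 2.4580%.
WACC = 0.4329 × 7.7000% + 0.5671 × 2.4580% = 4.7270%.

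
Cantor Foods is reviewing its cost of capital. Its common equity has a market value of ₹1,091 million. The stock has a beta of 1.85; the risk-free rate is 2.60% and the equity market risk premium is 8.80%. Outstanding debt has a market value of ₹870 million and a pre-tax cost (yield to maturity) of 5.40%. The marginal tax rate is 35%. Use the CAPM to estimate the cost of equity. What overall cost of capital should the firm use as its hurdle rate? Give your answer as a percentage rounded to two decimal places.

12.06%

Cost of equity via CAPM: Re = 2.6% + 1.85 × 8.8% = 18.8800%.
Total capital V = 1091 + 870 = 1961.
Equity: weight = 1091/1961 = 0.5563; cost = 18.88%.
Debt: weight = 870/1961 = 0.4437; after-tax cost = 5.4% × (1 − 35%) = 3.5100%.
WACC = 0.5563 × 18.8800% + 0.4437 × 3.5100% = 12.0611%.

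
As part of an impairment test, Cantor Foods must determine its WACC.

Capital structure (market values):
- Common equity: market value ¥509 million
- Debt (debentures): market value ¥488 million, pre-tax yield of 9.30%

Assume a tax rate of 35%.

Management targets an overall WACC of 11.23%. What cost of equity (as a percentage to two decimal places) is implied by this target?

Total capital V = 509 + 488 = 997.
Equity weight = 509/997 = 0.5105.
Debentures weight = 488/997 = 0.4895.
Debt contribution = 0.4895 × 9.3% × (1 − 35%) = 2.9588%.
Required equity contribution = 11.23% − 2.9588% = 8.2712%.
Re = 8.2712% / 0.5105 = 16.2011%.

16.20%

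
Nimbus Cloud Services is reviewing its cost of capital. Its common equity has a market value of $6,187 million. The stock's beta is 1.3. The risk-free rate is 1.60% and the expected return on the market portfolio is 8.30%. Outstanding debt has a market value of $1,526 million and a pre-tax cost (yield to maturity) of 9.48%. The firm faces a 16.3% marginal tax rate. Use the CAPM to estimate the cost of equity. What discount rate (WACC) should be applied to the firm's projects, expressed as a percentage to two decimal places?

9.84%

Market risk premium = 8.3% − 1.6% = 6.7%.
Cost of equity via CAPM: Re = 1.6% + 1.3 × 6.7% = 10.3100%.
Total capital V = 6187 + 1526 = 7713.
Equity: weight = 6187/7713 = 0.8022; cost = 10.31%.
Debt: weight = 1526/7713 = 0.1978; after-tax cost = 9.48% × (1 − 16.3%) = 7.9348%.
WACC = 0.8022 × 10.3100% + 0.1978 × 7.9348% = 9.8401%.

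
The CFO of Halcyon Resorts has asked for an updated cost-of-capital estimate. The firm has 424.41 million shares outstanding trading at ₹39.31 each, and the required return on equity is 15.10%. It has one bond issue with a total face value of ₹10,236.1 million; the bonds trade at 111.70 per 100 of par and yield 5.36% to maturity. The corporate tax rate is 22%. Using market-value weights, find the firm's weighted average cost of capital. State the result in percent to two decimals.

Market value of equity E = 39.31 × 424.41m = 16683.5571m. Market value of debt D = 10236.1m × 111.7/100 = 11433.7237m.
Total capital V = 16683.5571 + 11433.7237 = 28117.2808.
Equity: weight = 16683.5571/28117.2808 = 0.5934; cost = 15.1%.
Bonds outstanding: weight = 11433.7237/28117.2808 = 0.4066; after-tax cost = 5.36% × (1 − 22%) = 4.1808%.
WACC = 0.5934 × 15.1000% + 0.4066 × 4.1808% = 10.6598%.

10.66%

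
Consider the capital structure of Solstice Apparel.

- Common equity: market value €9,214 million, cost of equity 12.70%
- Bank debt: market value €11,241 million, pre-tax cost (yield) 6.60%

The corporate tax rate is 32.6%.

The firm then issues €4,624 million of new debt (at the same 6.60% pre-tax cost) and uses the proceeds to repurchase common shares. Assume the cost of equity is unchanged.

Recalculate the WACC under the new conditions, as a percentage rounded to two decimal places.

6.30%

After the change:
Total capital V = 4590 + 15865 = 20455.
Equity: weight = 4590/20455 = 0.2244; cost = 12.7%.
Bank debt: weight = 15865/20455 = 0.7756; after-tax cost = 6.6% × (1 − 32.6%) = 4.4484%.
WACC = 0.2244 × 12.7000% + 0.7756 × 4.4484% = 6.3000%.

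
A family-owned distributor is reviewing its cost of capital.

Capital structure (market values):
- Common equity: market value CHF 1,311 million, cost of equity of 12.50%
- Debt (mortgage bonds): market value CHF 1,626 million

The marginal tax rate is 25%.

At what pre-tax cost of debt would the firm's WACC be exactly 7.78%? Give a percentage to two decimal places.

5.30%

Total capital V = 1311 + 1626 = 2937.
Equity weight = 1311/2937 = 0.4464.
Mortgage bonds weight = 1626/2937 = 0.5536.
Equity contribution = 0.4464 × 12.5% = 5.5797%.
Remaining for debt = 7.78% − 5.5797% = 2.2003%.
Rd × (1 − 25%) × 0.5536 = 2.2003%  ⇒  Rd = 5.2992%.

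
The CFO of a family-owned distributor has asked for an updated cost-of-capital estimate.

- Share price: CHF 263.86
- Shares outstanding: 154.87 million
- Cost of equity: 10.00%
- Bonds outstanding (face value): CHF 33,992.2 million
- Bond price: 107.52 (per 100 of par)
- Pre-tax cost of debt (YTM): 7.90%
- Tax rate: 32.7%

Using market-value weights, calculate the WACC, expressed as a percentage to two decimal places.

7.79%

Market value of equity E = 263.86 × 154.87m = 40863.9982m. Market value of debt D = 33992.2m × 107.52/100 = 36548.41344m.
Total capital V = 40863.9982 + 36548.41344 = 77412.41164.
Equity: weight = 40863.9982/77412.41164 = 0.5279; cost = 10%.
Bonds outstanding: weight = 36548.41344/77412.41164 = 0.4721; after-tax cost = 7.9% × (1 − 32.7%) = 5.3167%.
WACC = 0.5279 × 10.0000% + 0.4721 × 5.3167% = 7.7889%.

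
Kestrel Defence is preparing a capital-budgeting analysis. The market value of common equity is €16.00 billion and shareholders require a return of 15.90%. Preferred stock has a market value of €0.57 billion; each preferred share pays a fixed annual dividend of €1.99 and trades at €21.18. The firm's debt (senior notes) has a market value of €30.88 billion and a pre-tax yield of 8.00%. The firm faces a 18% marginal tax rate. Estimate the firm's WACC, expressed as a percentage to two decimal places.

9.74%

Cost of preferred: Rp = 1.99 / 21.18 = 9.3957%.
Total capital V = 16 + 0.57 + 30.88 = 47.45.
Equity: weight = 16/47.45 = 0.3372; cost = 15.9%.
Preferred: weight = 0.57/47.45 = 0.0120; cost = 9.3957%.
Senior notes: weight = 30.88/47.45 = 0.6508; after-tax cost = 8% × (1 − 18%) = 6.5600%.
WACC = 0.3372 × 15.9000% + 0.0120 × 9.3957% + 0.6508 × 6.5600% = 9.7435%.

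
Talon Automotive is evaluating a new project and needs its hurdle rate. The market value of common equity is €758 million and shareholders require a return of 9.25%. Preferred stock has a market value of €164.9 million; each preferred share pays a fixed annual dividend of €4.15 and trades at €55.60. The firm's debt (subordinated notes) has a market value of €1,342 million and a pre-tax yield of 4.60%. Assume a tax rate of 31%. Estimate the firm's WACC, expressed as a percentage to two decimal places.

Cost of preferred: Rp = 4.15 / 55.6 = 7.4640%.
Total capital V = 758 + 164.9 + 1342 = 2264.9.
Equity: weight = 758/2264.9 = 0.3347; cost = 9.25%.
Preferred: weight = 164.9/2264.9 = 0.0728; cost = 7.464%.
Subordinated notes: weight = 1342/2264.9 = 0.5925; after-tax cost = 4.6% × (1 − 31%) = 3.1740%.
WACC = 0.3347 × 9.2500% + 0.0728 × 7.4640% + 0.5925 × 3.1740% = 5.5198%.

5.52%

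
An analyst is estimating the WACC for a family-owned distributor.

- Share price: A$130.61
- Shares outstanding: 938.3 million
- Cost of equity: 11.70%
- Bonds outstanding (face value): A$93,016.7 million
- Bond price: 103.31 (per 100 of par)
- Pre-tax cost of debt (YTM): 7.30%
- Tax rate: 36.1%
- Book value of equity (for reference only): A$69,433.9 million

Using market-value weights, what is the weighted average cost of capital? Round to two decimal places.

Market value of equity E = 130.61 × 938.3m = 122551.363m. Market value of debt D = 93016.7m × 103.31/100 = 96095.55277m.
Total capital V = 122551.363 + 96095.55277 = 218646.91577.
Equity: weight = 122551.363/218646.91577 = 0.5605; cost = 11.7%.
Bonds outstanding: weight = 96095.55277/218646.91577 = 0.4395; after-tax cost = 7.3% × (1 − 36.1%) = 4.6647%.
WACC = 0.5605 × 11.7000% + 0.4395 × 4.6647% = 8.6080%.

8.61%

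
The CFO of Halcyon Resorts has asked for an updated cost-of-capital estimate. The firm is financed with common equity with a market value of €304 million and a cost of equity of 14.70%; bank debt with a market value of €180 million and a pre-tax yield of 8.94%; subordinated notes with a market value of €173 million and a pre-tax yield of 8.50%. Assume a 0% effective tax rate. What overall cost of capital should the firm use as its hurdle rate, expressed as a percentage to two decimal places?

11.49%

Total capital V = 304 + 180 + 173 = 657.
Equity: weight = 304/657 = 0.4627; cost = 14.7%.
Bank debt: weight = 180/657 = 0.2740; after-tax cost = 8.94% × (1 − 0%) = 8.9400%.
Subordinated notes: weight = 173/657 = 0.2633; after-tax cost = 8.5% × (1 − 0%) = 8.5000%.
WACC = 0.4627 × 14.7000% + 0.2740 × 8.9400% + 0.2633 × 8.5000% = 11.4893%.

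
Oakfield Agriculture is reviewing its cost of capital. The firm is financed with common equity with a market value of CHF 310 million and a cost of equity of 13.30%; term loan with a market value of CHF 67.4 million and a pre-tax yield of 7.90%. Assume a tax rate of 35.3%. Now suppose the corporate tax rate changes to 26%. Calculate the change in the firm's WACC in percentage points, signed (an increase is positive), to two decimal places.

+0.13 pp

Current WACC:
Total capital V = 310 + 67.4 = 377.4.
Equity: weight = 310/377.4 = 0.8214; cost = 13.3%.
Term loan: weight = 67.4/377.4 = 0.1786; after-tax cost = 7.9% × (1 − 35.3%) = 5.1113%.
WACC = 0.8214 × 13.3000% + 0.1786 × 5.1113% = 11.8376%.
After the change:
Total capital V = 310 + 67.4 = 377.4.
Equity: weight = 310/377.4 = 0.8214; cost = 13.3%.
Term loan: weight = 67.4/377.4 = 0.1786; after-tax cost = 7.9% × (1 − 26%) = 5.8460%.
WACC = 0.8214 × 13.3000% + 0.1786 × 5.8460% = 11.9688%.
Change in WACC = 11.9688% − 11.8376% = 0.1312 pp.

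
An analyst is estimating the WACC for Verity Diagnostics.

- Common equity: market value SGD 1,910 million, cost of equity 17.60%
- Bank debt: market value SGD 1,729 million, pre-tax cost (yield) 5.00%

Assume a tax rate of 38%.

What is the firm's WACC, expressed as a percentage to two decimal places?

10.71%

Total capital V = 1910 + 1729 = 3639.
Equity: weight = 1910/3639 = 0.5249; cost = 17.6%.
Bank debt: weight = 1729/3639 = 0.4751; after-tax cost = 5% × (1 − 38%) = 3.1000%.
WACC = 0.5249 × 17.6000% + 0.4751 × 3.1000% = 10.7106%.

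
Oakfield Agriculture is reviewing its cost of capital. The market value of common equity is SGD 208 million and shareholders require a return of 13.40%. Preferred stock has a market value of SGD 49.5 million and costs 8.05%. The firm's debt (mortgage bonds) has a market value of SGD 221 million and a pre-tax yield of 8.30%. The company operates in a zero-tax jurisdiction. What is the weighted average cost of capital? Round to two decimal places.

10.49%

Total capital V = 208 + 49.5 + 221 = 478.5.
Equity: weight = 208/478.5 = 0.4347; cost = 13.4%.
Preferred: weight = 49.5/478.5 = 0.1034; cost = 8.05%.
Mortgage bonds: weight = 221/478.5 = 0.4619; after-tax cost = 8.3% × (1 − 0%) = 8.3000%.
WACC = 0.4347 × 13.4000% + 0.1034 × 8.0500% + 0.4619 × 8.3000% = 10.4911%.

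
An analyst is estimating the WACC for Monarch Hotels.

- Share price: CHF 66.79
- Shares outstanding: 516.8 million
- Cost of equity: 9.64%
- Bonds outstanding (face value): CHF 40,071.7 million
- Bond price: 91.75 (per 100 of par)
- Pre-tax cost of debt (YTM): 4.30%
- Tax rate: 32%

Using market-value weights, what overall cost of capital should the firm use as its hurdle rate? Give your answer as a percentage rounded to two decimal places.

Market value of equity E = 66.79 × 516.8m = 34517.072m. Market value of debt D = 40071.7m × 91.75/100 = 36765.78475m.
Total capital V = 34517.072 + 36765.78475 = 71282.85675.
Equity: weight = 34517.072/71282.85675 = 0.4842; cost = 9.64%.
Bonds outstanding: weight = 36765.78475/71282.85675 = 0.5158; after-tax cost = 4.3% × (1 − 32%) = 2.9240%.
WACC = 0.4842 × 9.6400% + 0.5158 × 2.9240% = 6.1761%.

6.18%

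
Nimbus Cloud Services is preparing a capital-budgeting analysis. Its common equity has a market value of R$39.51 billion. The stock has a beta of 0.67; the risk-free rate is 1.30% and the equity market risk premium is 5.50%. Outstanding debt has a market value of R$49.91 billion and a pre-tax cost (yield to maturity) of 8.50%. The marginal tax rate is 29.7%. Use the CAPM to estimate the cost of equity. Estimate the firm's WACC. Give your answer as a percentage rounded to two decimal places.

Cost of equity via CAPM: Re = 1.3% + 0.67 × 5.5% = 4.9850%.
Total capital V = 39.51 + 49.91 = 89.42.
Equity: weight = 39.51/89.42 = 0.4418; cost = 4.985%.
Debt: weight = 49.91/89.42 = 0.5582; after-tax cost = 8.5% × (1 − 29.7%) = 5.9755%.
WACC = 0.4418 × 4.9850% + 0.5582 × 5.9755% = 5.5379%.

5.54%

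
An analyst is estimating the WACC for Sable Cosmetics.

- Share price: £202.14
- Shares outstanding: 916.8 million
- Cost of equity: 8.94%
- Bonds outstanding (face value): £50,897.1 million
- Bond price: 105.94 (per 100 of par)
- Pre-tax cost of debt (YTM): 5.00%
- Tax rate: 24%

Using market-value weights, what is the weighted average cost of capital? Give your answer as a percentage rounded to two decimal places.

7.78%

Market value of equity E = 202.14 × 916.8m = 185321.952m. Market value of debt D = 50897.1m × 105.94/100 = 53920.38774m.
Total capital V = 185321.952 + 53920.38774 = 239242.33974.
Equity: weight = 185321.952/239242.33974 = 0.7746; cost = 8.94%.
Bonds outstanding: weight = 53920.38774/239242.33974 = 0.2254; after-tax cost = 5% × (1 − 24%) = 3.8000%.
WACC = 0.7746 × 8.9400% + 0.2254 × 3.8000% = 7.7815%.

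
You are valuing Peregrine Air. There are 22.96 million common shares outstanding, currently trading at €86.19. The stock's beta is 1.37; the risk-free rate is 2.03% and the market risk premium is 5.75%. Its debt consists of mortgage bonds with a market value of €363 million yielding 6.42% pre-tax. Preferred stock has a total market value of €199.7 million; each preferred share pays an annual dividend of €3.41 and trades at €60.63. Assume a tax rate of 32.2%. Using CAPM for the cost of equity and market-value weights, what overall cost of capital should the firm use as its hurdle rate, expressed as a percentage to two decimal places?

Cost of equity via CAPM: Re = 2.03% + 1.37 × 5.75% = 9.9075%.
Cost of preferred: Rp = 3.41 / 60.63 = 5.6243%.
Market value of equity E = 86.19 × 22.96m = 1978.9224m.
Total capital V = 1978.9224 + 199.7 + 363 = 2541.6224.
Equity: weight = 1978.9224/2541.6224 = 0.7786; cost = 9.9075%.
Preferred: weight = 199.7/2541.6224 = 0.0786; cost = 5.6243%.
Mortgage bonds: weight = 363/2541.6224 = 0.1428; after-tax cost = 6.42% × (1 − 32.2%) = 4.3528%.
WACC = 0.7786 × 9.9075% + 0.0786 × 5.6243% + 0.1428 × 4.3528% = 8.7776%.

8.78%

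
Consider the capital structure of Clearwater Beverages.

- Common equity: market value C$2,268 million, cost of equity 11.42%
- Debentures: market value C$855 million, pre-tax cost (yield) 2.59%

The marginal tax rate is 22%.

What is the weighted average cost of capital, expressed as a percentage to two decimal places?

Total capital V = 2268 + 855 = 3123.
Equity: weight = 2268/3123 = 0.7262; cost = 11.42%.
Debentures: weight = 855/3123 = 0.2738; after-tax cost = 2.59% × (1 − 22%) = 2.0202%.
WACC = 0.7262 × 11.4200% + 0.2738 × 2.0202% = 8.8466%.

8.85%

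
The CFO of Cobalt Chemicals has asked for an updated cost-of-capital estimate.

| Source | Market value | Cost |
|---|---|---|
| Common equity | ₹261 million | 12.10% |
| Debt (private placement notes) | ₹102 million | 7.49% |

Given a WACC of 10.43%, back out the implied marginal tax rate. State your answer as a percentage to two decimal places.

Total capital V = 261 + 102 = 363.
Equity weight = 261/363 = 0.7190.
Private placement notes weight = 102/363 = 0.2810.
Equity contribution = 0.7190 × 12.1% = 8.7000%.
Debt contribution must be 10.43% − 8.7000% = 1.7300%.
0.2810 × 7.49% × (1 − T) = 1.7300%  ⇒  (1 − T) = 0.8220.
T = 17.8002%.

17.80%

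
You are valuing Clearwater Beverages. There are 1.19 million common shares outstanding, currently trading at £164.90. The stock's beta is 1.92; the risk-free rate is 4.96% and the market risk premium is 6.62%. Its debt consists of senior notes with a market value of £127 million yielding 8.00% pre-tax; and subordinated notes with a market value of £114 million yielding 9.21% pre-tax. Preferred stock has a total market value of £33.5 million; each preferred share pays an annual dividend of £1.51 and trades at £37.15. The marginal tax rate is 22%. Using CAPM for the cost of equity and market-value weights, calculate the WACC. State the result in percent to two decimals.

11.08%

Cost of equity via CAPM: Re = 4.96% + 1.92 × 6.62% = 17.6704%.
Cost of preferred: Rp = 1.51 / 37.15 = 4.0646%.
Market value of equity E = 164.9 × 1.19m = 196.231m.
Total capital V = 196.231 + 33.5 + 127 + 114 = 470.731.
Equity: weight = 196.231/470.731 = 0.4169; cost = 17.6704%.
Preferred: weight = 33.5/470.731 = 0.0712; cost = 4.0646%.
Senior notes: weight = 127/470.731 = 0.2698; after-tax cost = 8% × (1 − 22%) = 6.2400%.
Subordinated notes: weight = 114/470.731 = 0.2422; after-tax cost = 9.21% × (1 − 22%) = 7.1838%.
WACC = 0.4169 × 17.6704% + 0.0712 × 4.0646% + 0.2698 × 6.2400% + 0.2422 × 7.1838% = 11.0787%.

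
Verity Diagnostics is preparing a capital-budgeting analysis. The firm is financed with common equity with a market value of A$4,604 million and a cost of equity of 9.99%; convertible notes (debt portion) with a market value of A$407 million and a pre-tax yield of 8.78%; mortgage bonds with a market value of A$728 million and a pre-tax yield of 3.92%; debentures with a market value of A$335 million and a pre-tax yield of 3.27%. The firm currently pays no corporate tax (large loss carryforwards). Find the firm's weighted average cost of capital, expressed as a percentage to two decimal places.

8.81%

Total capital V = 4604 + 407 + 728 + 335 = 6074.
Equity: weight = 4604/6074 = 0.7580; cost = 9.99%.
Convertible notes (debt portion): weight = 407/6074 = 0.0670; after-tax cost = 8.78% × (1 − 0%) = 8.7800%.
Mortgage bonds: weight = 728/6074 = 0.1199; after-tax cost = 3.92% × (1 − 0%) = 3.9200%.
Debentures: weight = 335/6074 = 0.0552; after-tax cost = 3.27% × (1 − 0%) = 3.2700%.
WACC = 0.7580 × 9.9900% + 0.0670 × 8.7800% + 0.1199 × 3.9200% + 0.0552 × 3.2700% = 8.8108%.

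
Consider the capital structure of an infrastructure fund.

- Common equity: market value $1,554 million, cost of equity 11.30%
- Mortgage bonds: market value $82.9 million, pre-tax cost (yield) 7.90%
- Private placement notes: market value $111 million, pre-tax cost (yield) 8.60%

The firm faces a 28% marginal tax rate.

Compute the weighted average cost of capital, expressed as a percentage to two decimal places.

Total capital V = 1554 + 82.9 + 111 = 1747.9.
Equity: weight = 1554/1747.9 = 0.8891; cost = 11.3%.
Mortgage bonds: weight = 82.9/1747.9 = 0.0474; after-tax cost = 7.9% × (1 − 28%) = 5.6880%.
Private placement notes: weight = 111/1747.9 = 0.0635; after-tax cost = 8.6% × (1 − 28%) = 6.1920%.
WACC = 0.8891 × 11.3000% + 0.0474 × 5.6880% + 0.0635 × 6.1920% = 10.7094%.

10.71%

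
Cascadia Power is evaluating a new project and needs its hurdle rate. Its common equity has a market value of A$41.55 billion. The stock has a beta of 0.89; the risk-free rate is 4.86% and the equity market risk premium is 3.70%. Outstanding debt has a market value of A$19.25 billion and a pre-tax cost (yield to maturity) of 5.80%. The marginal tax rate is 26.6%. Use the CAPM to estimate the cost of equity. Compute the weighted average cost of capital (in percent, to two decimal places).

Cost of equity via CAPM: Re = 4.86% + 0.89 × 3.7% = 8.1530%.
Total capital V = 41.55 + 19.25 = 60.8.
Equity: weight = 41.55/60.8 = 0.6834; cost = 8.153%.
Debt: weight = 19.25/60.8 = 0.3166; after-tax cost = 5.8% × (1 − 26.6%) = 4.2572%.
WACC = 0.6834 × 8.1530% + 0.3166 × 4.2572% = 6.9195%.

6.92%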